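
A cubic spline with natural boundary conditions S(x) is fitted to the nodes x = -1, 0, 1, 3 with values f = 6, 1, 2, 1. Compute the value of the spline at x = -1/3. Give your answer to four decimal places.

2.0628

With M_i denoting the second derivative at x_i, h_i = 1, 1, 2, and Δ_i = (y_(i+1) − y_i)/h_i = -5, 1, -1/2:
  1·M_0 + 4·M_1 + 1·M_2 = 6(Δ_1 - Δ_0) = 36
  1·M_1 + 6·M_2 + 2·M_3 = 6(Δ_2 - Δ_1) = -9
Natural end conditions: M_0 = M_3 = 0.
Solving: M_0 = 0, M_1 = 225/23, M_2 = -72/23, M_3 = 0.
On [-1, 0], S(x) = 6 - 305/46·(x + 1) + 0·(x + 1)² + 75/46·(x + 1)³.
With (x + 1) = 2/3: S(-1/3) = 427/207.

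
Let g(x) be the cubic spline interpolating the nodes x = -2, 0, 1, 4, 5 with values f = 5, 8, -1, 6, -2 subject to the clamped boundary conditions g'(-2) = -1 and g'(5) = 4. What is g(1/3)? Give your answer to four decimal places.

5.1897

Let m_i = g''(x_i). Step sizes h_i = 2, 1, 3, 1; slopes of the chords Δ_i = (y_(i+1) - y_i)/h_i = 3/2, -9, 7/3, -8.
  2·m_0 + 6·m_1 + 1·m_2 = 6(Δ_1 - Δ_0) = -63
  1·m_1 + 8·m_2 + 3·m_3 = 6(Δ_2 - Δ_1) = 68
  3·m_2 + 8·m_3 + 1·m_4 = 6(Δ_3 - Δ_2) = -62
Clamped end conditions give two more equations: 2h_0·m_0 + h_0·m_1 = 6(Δ_0 - g'(-2)) = 15 and h_3·m_3 + 2h_3·m_4 = 6(g'(5) - Δ_3) = 72.
Forward elimination and back-substitution give m_0 = 8341/660, m_1 = -2933/165, m_2 = 1213/66, m_3 = -1123/55, m_4 = 5083/110.
On [0, 1], g(x) = 8 - 4051/660·x - 2933/330·x² + 3977/660·x³.
With x = 1/3: g(1/3) = 4624/891.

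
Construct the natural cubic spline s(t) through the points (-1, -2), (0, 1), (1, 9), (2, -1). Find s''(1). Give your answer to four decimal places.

-30.8000

Write m_i for s''(x_i). With h_i = 1, 1, 1 and divided differences Δ_i = 3, 8, -10, the continuity of s' gives the tridiagonal system
  1·m_0 + 4·m_1 + 1·m_2 = 6(Δ_1 - Δ_0) = 30
  1·m_1 + 4·m_2 + 1·m_3 = 6(Δ_2 - Δ_1) = -108
Natural end conditions: m_0 = m_3 = 0.
Hence m_0 = 0, m_1 = 76/5, m_2 = -154/5, m_3 = 0.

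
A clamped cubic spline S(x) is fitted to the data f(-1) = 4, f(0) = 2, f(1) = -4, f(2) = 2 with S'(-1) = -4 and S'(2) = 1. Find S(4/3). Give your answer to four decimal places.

-2.3605

Put m_i = S'' at the i-th knot. Here h = (1, 1, 1) and Δ = (-2, -6, 6), so the interior equations h_(i-1)·m_(i-1) + 2(h_(i-1)+h_i)·m_i + h_i·m_(i+1) = 6(Δ_i − Δ_(i-1)) read
  1·m_0 + 4·m_1 + 1·m_2 = 6(Δ_1 - Δ_0) = -24
  1·m_1 + 4·m_2 + 1·m_3 = 6(Δ_2 - Δ_1) = 72
Clamped end conditions give two more equations: 2h_0·m_0 + h_0·m_1 = 6(Δ_0 - S'(-1)) = 12 and h_2·m_2 + 2h_2·m_3 = 6(S'(2) - Δ_2) = -30.
Forward elimination and back-substitution give m_0 = 218/15, m_1 = -256/15, m_2 = 446/15, m_3 = -448/15.
On [1, 2], S(x) = -4 + 16/15·(x - 1) + 223/15·(x - 1)² - 149/15·(x - 1)³.
With (x - 1) = 1/3: S(4/3) = -956/405.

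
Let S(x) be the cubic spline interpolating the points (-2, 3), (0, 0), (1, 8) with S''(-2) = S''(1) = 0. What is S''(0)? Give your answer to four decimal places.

9.5000

Put M_i = S'' at the i-th knot. Here h = (2, 1) and Δ = (-3/2, 8), so the interior equations h_(i-1)·M_(i-1) + 2(h_(i-1)+h_i)·M_i + h_i·M_(i+1) = 6(Δ_i − Δ_(i-1)) read
  2·M_0 + 6·M_1 + 1·M_2 = 6(Δ_1 - Δ_0) = 57
Natural end conditions: M_0 = M_2 = 0.
Solving: M_0 = 0, M_1 = 19/2, M_2 = 0.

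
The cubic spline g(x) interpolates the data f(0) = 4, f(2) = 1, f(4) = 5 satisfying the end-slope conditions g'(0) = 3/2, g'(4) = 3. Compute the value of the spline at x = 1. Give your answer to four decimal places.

3.0625

With M_i denoting the second derivative at x_i, h_i = 2, 2, and Δ_i = (y_(i+1) − y_i)/h_i = -3/2, 2:
  2·M_0 + 8·M_1 + 2·M_2 = 6(Δ_1 - Δ_0) = 21
Clamped end conditions give two more equations: 2h_0·M_0 + h_0·M_1 = 6(Δ_0 - g'(0)) = -18 and h_1·M_1 + 2h_1·M_2 = 6(g'(4) - Δ_1) = 6.
Solving: M_0 = -27/4, M_1 = 9/2, M_2 = -3/4.
On [0, 2], g(x) = 4 + 3/2·x - 27/8·x² + 15/16·x³.
With x = 1: g(1) = 49/16.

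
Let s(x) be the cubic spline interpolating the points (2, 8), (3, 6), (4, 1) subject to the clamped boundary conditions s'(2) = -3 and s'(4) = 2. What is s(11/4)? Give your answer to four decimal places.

Let σ_i = s''(x_i). Step sizes h_i = 1, 1; slopes of the chords Δ_i = (y_(i+1) - y_i)/h_i = -2, -5.
  1·σ_0 + 4·σ_1 + 1·σ_2 = 6(Δ_1 - Δ_0) = -18
Clamped end conditions give two more equations: 2h_0·σ_0 + h_0·σ_1 = 6(Δ_0 - s'(2)) = 6 and h_1·σ_1 + 2h_1·σ_2 = 6(s'(4) - Δ_1) = 42.
Hence σ_0 = 10, σ_1 = -14, σ_2 = 28.
On [2, 3], s(x) = 8 - 3·(x - 2) + 5·(x - 2)² - 4·(x - 2)³.
With (x - 2) = 3/4: s(11/4) = 55/8.

6.8750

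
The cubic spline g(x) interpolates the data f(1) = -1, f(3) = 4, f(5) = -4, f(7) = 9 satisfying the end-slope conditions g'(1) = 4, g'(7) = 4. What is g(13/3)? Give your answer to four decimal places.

-2.7407

Write M_i for g''(x_i). With h_i = 2, 2, 2 and divided differences Δ_i = 5/2, -4, 13/2, the continuity of g' gives the tridiagonal system
  2·M_0 + 8·M_1 + 2·M_2 = 6(Δ_1 - Δ_0) = -39
  2·M_1 + 8·M_2 + 2·M_3 = 6(Δ_2 - Δ_1) = 63
Clamped end conditions give two more equations: 2h_0·M_0 + h_0·M_1 = 6(Δ_0 - g'(1)) = -9 and h_2·M_2 + 2h_2·M_3 = 6(g'(7) - Δ_2) = -15.
Solving: M_0 = 2, M_1 = -17/2, M_2 = 25/2, M_3 = -10.
On [3, 5], g(x) = 4 - 5/2·(x - 3) - 17/4·(x - 3)² + 7/4·(x - 3)³.
With (x - 3) = 4/3: g(13/3) = -74/27.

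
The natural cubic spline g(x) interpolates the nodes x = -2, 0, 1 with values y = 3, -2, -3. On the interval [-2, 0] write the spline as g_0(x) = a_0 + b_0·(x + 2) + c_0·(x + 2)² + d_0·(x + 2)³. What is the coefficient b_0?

-3

Put M_i = g'' at the i-th knot. Here h = (2, 1) and Δ = (-5/2, -1), so the interior equations h_(i-1)·M_(i-1) + 2(h_(i-1)+h_i)·M_i + h_i·M_(i+1) = 6(Δ_i − Δ_(i-1)) read
  2·M_0 + 6·M_1 + 1·M_2 = 6(Δ_1 - Δ_0) = 9
Natural end conditions: M_0 = M_2 = 0.
Solving: M_0 = 0, M_1 = 3/2, M_2 = 0.
On [-2, 0], with g_0(x) = a_0 + b_0·(x + 2) + c_0·(x + 2)² + d_0·(x + 2)³: c_0 = M_0/2 = 0, d_0 = (M_1 - M_0)/(6h_0) = 1/8, b_0 = Δ_0 - h_0(2M_0 + M_1)/6 = -3.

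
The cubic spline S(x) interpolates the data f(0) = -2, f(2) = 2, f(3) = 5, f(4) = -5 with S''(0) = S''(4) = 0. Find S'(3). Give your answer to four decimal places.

Put m_i = S'' at the i-th knot. Here h = (2, 1, 1) and Δ = (2, 3, -10), so the interior equations h_(i-1)·m_(i-1) + 2(h_(i-1)+h_i)·m_i + h_i·m_(i+1) = 6(Δ_i − Δ_(i-1)) read
  2·m_0 + 6·m_1 + 1·m_2 = 6(Δ_1 - Δ_0) = 6
  1·m_1 + 4·m_2 + 1·m_3 = 6(Δ_2 - Δ_1) = -78
Natural end conditions: m_0 = m_3 = 0.
Solving: m_0 = 0, m_1 = 102/23, m_2 = -474/23, m_3 = 0.
On [3, 4], S'(x) = b_2 + 2c_2·(x - 3) + 3d_2·(x - 3)² with b_2 = Δ_2 - h_2(2m_2 + m_3)/6 = -72/23, c_2 = m_2/2 = -237/23, d_2 = (m_3 - m_2)/(6h_2) = 79/23. So S'(3) = -72/23.

-3.1304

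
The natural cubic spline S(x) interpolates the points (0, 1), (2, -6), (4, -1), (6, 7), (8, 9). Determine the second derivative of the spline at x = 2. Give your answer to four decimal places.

Let M_i = S''(x_i). Step sizes h_i = 2, 2, 2, 2; slopes of the chords Δ_i = (y_(i+1) - y_i)/h_i = -7/2, 5/2, 4, 1.
  2·M_0 + 8·M_1 + 2·M_2 = 6(Δ_1 - Δ_0) = 36
  2·M_1 + 8·M_2 + 2·M_3 = 6(Δ_2 - Δ_1) = 9
  2·M_2 + 8·M_3 + 2·M_4 = 6(Δ_3 - Δ_2) = -18
Natural end conditions: M_0 = M_4 = 0.
Solving the tridiagonal system: M_0 = 0, M_1 = 243/56, M_2 = 9/14, M_3 = -135/56, M_4 = 0.

4.3393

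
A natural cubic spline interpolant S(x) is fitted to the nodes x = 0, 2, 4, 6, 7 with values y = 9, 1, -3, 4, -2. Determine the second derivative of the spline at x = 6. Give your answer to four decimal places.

-11.8902

Let m_i = S''(x_i). Step sizes h_i = 2, 2, 2, 1; slopes of the chords Δ_i = (y_(i+1) - y_i)/h_i = -4, -2, 7/2, -6.
  2·m_0 + 8·m_1 + 2·m_2 = 6(Δ_1 - Δ_0) = 12
  2·m_1 + 8·m_2 + 2·m_3 = 6(Δ_2 - Δ_1) = 33
  2·m_2 + 6·m_3 + 1·m_4 = 6(Δ_3 - Δ_2) = -57
Natural end conditions: m_0 = m_4 = 0.
Solving: m_0 = 0, m_1 = -12/41, m_2 = 294/41, m_3 = -975/82, m_4 = 0.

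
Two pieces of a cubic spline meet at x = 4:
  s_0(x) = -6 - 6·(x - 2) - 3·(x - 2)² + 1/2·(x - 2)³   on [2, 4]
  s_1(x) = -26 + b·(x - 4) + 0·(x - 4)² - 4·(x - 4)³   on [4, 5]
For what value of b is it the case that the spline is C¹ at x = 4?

s_0'(x) = -6 - 6·(x - 2) + 3/2·(x - 2)², so s_0'(4) = -12. On the right, s_1'(4) = b, so b = -12.

-12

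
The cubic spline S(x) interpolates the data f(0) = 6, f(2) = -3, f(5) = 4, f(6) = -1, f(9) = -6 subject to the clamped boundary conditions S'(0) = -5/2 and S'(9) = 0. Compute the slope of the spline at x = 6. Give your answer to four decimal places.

-5.2753

Write m_i for S''(x_i). With h_i = 2, 3, 1, 3 and divided differences Δ_i = -9/2, 7/3, -5, -5/3, the continuity of S' gives the tridiagonal system
  2·m_0 + 10·m_1 + 3·m_2 = 6(Δ_1 - Δ_0) = 41
  3·m_1 + 8·m_2 + 1·m_3 = 6(Δ_2 - Δ_1) = -44
  1·m_2 + 8·m_3 + 3·m_4 = 6(Δ_3 - Δ_2) = 20
Clamped end conditions give two more equations: 2h_0·m_0 + h_0·m_1 = 6(Δ_0 - S'(0)) = -12 and h_3·m_3 + 2h_3·m_4 = 6(S'(9) - Δ_3) = 10.
Hence m_0 = -1901/267, m_1 = 2200/267, m_2 = -2417/267, m_3 = 988/267, m_4 = -49/267.
On [6, 9], S'(x) = b_3 + 2c_3·(x - 6) + 3d_3·(x - 6)² with b_3 = Δ_3 - h_3(2m_3 + m_4)/6 = -939/178, c_3 = m_3/2 = 494/267, d_3 = (m_4 - m_3)/(6h_3) = -1037/4806. So S'(6) = -939/178.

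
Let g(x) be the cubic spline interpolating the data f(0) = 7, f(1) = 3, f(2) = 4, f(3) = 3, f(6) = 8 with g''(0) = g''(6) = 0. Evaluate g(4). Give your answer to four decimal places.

3.1437

Write M_i for g''(x_i). With h_i = 1, 1, 1, 3 and divided differences Δ_i = -4, 1, -1, 5/3, the continuity of g' gives the tridiagonal system
  1·M_0 + 4·M_1 + 1·M_2 = 6(Δ_1 - Δ_0) = 30
  1·M_1 + 4·M_2 + 1·M_3 = 6(Δ_2 - Δ_1) = -12
  1·M_2 + 8·M_3 + 3·M_4 = 6(Δ_3 - Δ_2) = 16
Natural end conditions: M_0 = M_4 = 0.
Forward elimination and back-substitution give M_0 = 0, M_1 = 521/58, M_2 = -172/29, M_3 = 159/58, M_4 = 0.
On [3, 6], g(x) = 3 - 187/174·(x - 3) + 159/116·(x - 3)² - 53/348·(x - 3)³.
With (x - 3) = 1: g(4) = 547/174.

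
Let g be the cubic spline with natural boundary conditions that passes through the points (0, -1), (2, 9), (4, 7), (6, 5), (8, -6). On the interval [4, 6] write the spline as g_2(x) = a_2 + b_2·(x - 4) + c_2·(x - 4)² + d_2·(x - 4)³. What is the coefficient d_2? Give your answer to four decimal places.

-0.5156

Put σ_i = g'' at the i-th knot. Here h = (2, 2, 2, 2) and Δ = (5, -1, -1, -11/2), so the interior equations h_(i-1)·σ_(i-1) + 2(h_(i-1)+h_i)·σ_i + h_i·σ_(i+1) = 6(Δ_i − Δ_(i-1)) read
  2·σ_0 + 8·σ_1 + 2·σ_2 = 6(Δ_1 - Δ_0) = -36
  2·σ_1 + 8·σ_2 + 2·σ_3 = 6(Δ_2 - Δ_1) = 0
  2·σ_2 + 8·σ_3 + 2·σ_4 = 6(Δ_3 - Δ_2) = -27
Natural end conditions: σ_0 = σ_4 = 0.
Hence σ_0 = 0, σ_1 = -81/16, σ_2 = 9/4, σ_3 = -63/16, σ_4 = 0.
On [4, 6], with g_2(x) = a_2 + b_2·(x - 4) + c_2·(x - 4)² + d_2·(x - 4)³: c_2 = σ_2/2 = 9/8, d_2 = (σ_3 - σ_2)/(6h_2) = -33/64, b_2 = Δ_2 - h_2(2σ_2 + σ_3)/6 = -19/16.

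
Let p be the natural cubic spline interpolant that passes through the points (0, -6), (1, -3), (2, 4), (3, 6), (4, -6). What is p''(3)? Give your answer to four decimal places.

-19.9286

Write M_i for p''(x_i). With h_i = 1, 1, 1, 1 and divided differences Δ_i = 3, 7, 2, -12, the continuity of p' gives the tridiagonal system
  1·M_0 + 4·M_1 + 1·M_2 = 6(Δ_1 - Δ_0) = 24
  1·M_1 + 4·M_2 + 1·M_3 = 6(Δ_2 - Δ_1) = -30
  1·M_2 + 4·M_3 + 1·M_4 = 6(Δ_3 - Δ_2) = -84
Natural end conditions: M_0 = M_4 = 0.
Solving: M_0 = 0, M_1 = 99/14, M_2 = -30/7, M_3 = -279/14, M_4 = 0.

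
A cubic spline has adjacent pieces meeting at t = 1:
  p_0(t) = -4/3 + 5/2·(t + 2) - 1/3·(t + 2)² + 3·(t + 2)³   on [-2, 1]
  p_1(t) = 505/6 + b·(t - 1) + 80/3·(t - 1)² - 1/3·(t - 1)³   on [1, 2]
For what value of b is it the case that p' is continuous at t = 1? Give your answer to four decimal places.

81.5000

p_0'(t) = 5/2 - 2/3·(t + 2) + 9·(t + 2)², so p_0'(1) = 163/2. On the right, p_1'(1) = b, so b = 163/2.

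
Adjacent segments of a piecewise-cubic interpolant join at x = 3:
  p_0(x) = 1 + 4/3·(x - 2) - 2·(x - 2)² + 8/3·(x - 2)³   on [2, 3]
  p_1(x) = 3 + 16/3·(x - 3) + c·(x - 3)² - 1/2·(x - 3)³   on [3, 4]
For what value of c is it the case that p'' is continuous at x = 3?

p_0''(x) = -4 + 16·(x - 2), so p_0''(3) = 12. On the right, p_1''(3) = 2c, so c = 6.

6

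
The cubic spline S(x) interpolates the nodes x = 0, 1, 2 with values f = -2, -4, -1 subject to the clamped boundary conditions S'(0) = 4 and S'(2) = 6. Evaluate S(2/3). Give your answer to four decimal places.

Put M_i = S'' at the i-th knot. Here h = (1, 1) and Δ = (-2, 3), so the interior equations h_(i-1)·M_(i-1) + 2(h_(i-1)+h_i)·M_i + h_i·M_(i+1) = 6(Δ_i − Δ_(i-1)) read
  1·M_0 + 4·M_1 + 1·M_2 = 6(Δ_1 - Δ_0) = 30
Clamped end conditions give two more equations: 2h_0·M_0 + h_0·M_1 = 6(Δ_0 - S'(0)) = -36 and h_1·M_1 + 2h_1·M_2 = 6(S'(2) - Δ_1) = 18.
Solving: M_0 = -49/2, M_1 = 13, M_2 = 5/2.
On [0, 1], S(x) = -2 + 4·x - 49/4·x² + 25/4·x³.
With x = 2/3: S(2/3) = -79/27.

-2.9259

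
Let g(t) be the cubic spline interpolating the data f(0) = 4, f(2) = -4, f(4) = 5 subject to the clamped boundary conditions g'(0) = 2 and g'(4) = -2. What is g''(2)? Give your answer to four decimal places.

14.7500

With m_i denoting the second derivative at x_i, h_i = 2, 2, and Δ_i = (y_(i+1) − y_i)/h_i = -4, 9/2:
  2·m_0 + 8·m_1 + 2·m_2 = 6(Δ_1 - Δ_0) = 51
Clamped end conditions give two more equations: 2h_0·m_0 + h_0·m_1 = 6(Δ_0 - g'(0)) = -36 and h_1·m_1 + 2h_1·m_2 = 6(g'(4) - Δ_1) = -39.
Solving the tridiagonal system: m_0 = -131/8, m_1 = 59/4, m_2 = -137/8.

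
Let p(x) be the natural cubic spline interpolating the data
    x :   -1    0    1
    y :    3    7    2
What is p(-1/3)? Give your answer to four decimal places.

Let m_i = p''(x_i). Step sizes h_i = 1, 1; slopes of the chords Δ_i = (y_(i+1) - y_i)/h_i = 4, -5.
  1·m_0 + 4·m_1 + 1·m_2 = 6(Δ_1 - Δ_0) = -54
Natural end conditions: m_0 = m_2 = 0.
Hence m_0 = 0, m_1 = -27/2, m_2 = 0.
On [-1, 0], p(x) = 3 + 25/4·(x + 1) + 0·(x + 1)² - 9/4·(x + 1)³.
With (x + 1) = 2/3: p(-1/3) = 13/2.

6.5000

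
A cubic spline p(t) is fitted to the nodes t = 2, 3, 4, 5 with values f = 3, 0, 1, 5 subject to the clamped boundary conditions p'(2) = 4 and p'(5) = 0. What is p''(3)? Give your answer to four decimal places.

11.3333

Put M_i = p'' at the i-th knot. Here h = (1, 1, 1) and Δ = (-3, 1, 4), so the interior equations h_(i-1)·M_(i-1) + 2(h_(i-1)+h_i)·M_i + h_i·M_(i+1) = 6(Δ_i − Δ_(i-1)) read
  1·M_0 + 4·M_1 + 1·M_2 = 6(Δ_1 - Δ_0) = 24
  1·M_1 + 4·M_2 + 1·M_3 = 6(Δ_2 - Δ_1) = 18
Clamped end conditions give two more equations: 2h_0·M_0 + h_0·M_1 = 6(Δ_0 - p'(2)) = -42 and h_2·M_2 + 2h_2·M_3 = 6(p'(5) - Δ_2) = -24.
Solving: M_0 = -80/3, M_1 = 34/3, M_2 = 16/3, M_3 = -44/3.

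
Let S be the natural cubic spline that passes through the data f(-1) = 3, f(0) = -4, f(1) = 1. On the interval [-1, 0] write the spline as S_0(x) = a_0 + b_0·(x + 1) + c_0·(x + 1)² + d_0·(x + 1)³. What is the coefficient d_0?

Write M_i for S''(x_i). With h_i = 1, 1 and divided differences Δ_i = -7, 5, the continuity of S' gives the tridiagonal system
  1·M_0 + 4·M_1 + 1·M_2 = 6(Δ_1 - Δ_0) = 72
Natural end conditions: M_0 = M_2 = 0.
Solving: M_0 = 0, M_1 = 18, M_2 = 0.
On [-1, 0], with S_0(x) = a_0 + b_0·(x + 1) + c_0·(x + 1)² + d_0·(x + 1)³: c_0 = M_0/2 = 0, d_0 = (M_1 - M_0)/(6h_0) = 3, b_0 = Δ_0 - h_0(2M_0 + M_1)/6 = -10.

3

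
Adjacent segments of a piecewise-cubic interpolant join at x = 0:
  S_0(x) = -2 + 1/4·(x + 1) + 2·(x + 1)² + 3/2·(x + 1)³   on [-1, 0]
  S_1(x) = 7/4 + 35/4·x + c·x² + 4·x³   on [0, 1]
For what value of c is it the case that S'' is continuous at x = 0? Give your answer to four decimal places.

S_0''(x) = 4 + 9·(x + 1), so S_0''(0) = 13. On the right, S_1''(0) = 2c, so c = 13/2.

6.5000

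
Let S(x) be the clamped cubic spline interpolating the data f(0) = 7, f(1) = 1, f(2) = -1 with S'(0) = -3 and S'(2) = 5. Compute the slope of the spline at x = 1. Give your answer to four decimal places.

With M_i denoting the second derivative at x_i, h_i = 1, 1, and Δ_i = (y_(i+1) − y_i)/h_i = -6, -2:
  1·M_0 + 4·M_1 + 1·M_2 = 6(Δ_1 - Δ_0) = 24
Clamped end conditions give two more equations: 2h_0·M_0 + h_0·M_1 = 6(Δ_0 - S'(0)) = -18 and h_1·M_1 + 2h_1·M_2 = 6(S'(2) - Δ_1) = 42.
Forward elimination and back-substitution give M_0 = -11, M_1 = 4, M_2 = 19.
On [1, 2], S'(x) = b_1 + 2c_1·(x - 1) + 3d_1·(x - 1)² with b_1 = Δ_1 - h_1(2M_1 + M_2)/6 = -13/2, c_1 = M_1/2 = 2, d_1 = (M_2 - M_1)/(6h_1) = 5/2. So S'(1) = -13/2.

-6.5000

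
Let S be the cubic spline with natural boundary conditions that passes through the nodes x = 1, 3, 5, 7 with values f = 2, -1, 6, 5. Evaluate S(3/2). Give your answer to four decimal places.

Let M_i = S''(x_i). Step sizes h_i = 2, 2, 2; slopes of the chords Δ_i = (y_(i+1) - y_i)/h_i = -3/2, 7/2, -1/2.
  2·M_0 + 8·M_1 + 2·M_2 = 6(Δ_1 - Δ_0) = 30
  2·M_1 + 8·M_2 + 2·M_3 = 6(Δ_2 - Δ_1) = -24
Natural end conditions: M_0 = M_3 = 0.
Solving: M_0 = 0, M_1 = 24/5, M_2 = -21/5, M_3 = 0.
On [1, 3], S(x) = 2 - 31/10·(x - 1) + 0·(x - 1)² + 2/5·(x - 1)³.
With (x - 1) = 1/2: S(3/2) = 1/2.

0.5000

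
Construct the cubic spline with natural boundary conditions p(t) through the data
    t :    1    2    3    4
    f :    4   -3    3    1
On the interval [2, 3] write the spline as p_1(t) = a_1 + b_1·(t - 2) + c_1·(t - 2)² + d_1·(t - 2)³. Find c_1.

12

Write M_i for p''(x_i). With h_i = 1, 1, 1 and divided differences Δ_i = -7, 6, -2, the continuity of p' gives the tridiagonal system
  1·M_0 + 4·M_1 + 1·M_2 = 6(Δ_1 - Δ_0) = 78
  1·M_1 + 4·M_2 + 1·M_3 = 6(Δ_2 - Δ_1) = -48
Natural end conditions: M_0 = M_3 = 0.
Solving the tridiagonal system: M_0 = 0, M_1 = 24, M_2 = -18, M_3 = 0.
On [2, 3], with p_1(t) = a_1 + b_1·(t - 2) + c_1·(t - 2)² + d_1·(t - 2)³: c_1 = M_1/2 = 12, d_1 = (M_2 - M_1)/(6h_1) = -7, b_1 = Δ_1 - h_1(2M_1 + M_2)/6 = 1.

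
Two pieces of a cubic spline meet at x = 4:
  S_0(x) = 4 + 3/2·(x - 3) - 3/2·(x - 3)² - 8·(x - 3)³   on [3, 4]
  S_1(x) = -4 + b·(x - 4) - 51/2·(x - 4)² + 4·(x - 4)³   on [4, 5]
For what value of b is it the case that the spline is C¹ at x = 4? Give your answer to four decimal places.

S_0'(x) = 3/2 - 3·(x - 3) - 24·(x - 3)², so S_0'(4) = -51/2. On the right, S_1'(4) = b, so b = -51/2.

-25.5000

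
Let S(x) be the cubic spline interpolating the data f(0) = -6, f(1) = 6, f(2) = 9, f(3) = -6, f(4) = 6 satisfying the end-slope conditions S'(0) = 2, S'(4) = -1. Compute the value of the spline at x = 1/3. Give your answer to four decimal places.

-3.6257

With σ_i denoting the second derivative at x_i, h_i = 1, 1, 1, 1, and Δ_i = (y_(i+1) − y_i)/h_i = 12, 3, -15, 12:
  1·σ_0 + 4·σ_1 + 1·σ_2 = 6(Δ_1 - Δ_0) = -54
  1·σ_1 + 4·σ_2 + 1·σ_3 = 6(Δ_2 - Δ_1) = -108
  1·σ_2 + 4·σ_3 + 1·σ_4 = 6(Δ_3 - Δ_2) = 162
Clamped end conditions give two more equations: 2h_0·σ_0 + h_0·σ_1 = 6(Δ_0 - S'(0)) = 60 and h_3·σ_3 + 2h_3·σ_4 = 6(S'(4) - Δ_3) = -78.
Forward elimination and back-substitution give σ_0 = 1011/28, σ_1 = -171/14, σ_2 = -165/4, σ_3 = 969/14, σ_4 = -2061/28.
On [0, 1], S(x) = -6 + 2·x + 1011/56·x² - 451/56·x³.
With x = 1/3: S(1/3) = -2741/756.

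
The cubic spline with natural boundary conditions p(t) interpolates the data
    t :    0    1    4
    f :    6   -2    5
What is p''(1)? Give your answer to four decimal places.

7.7500

Let M_i = p''(x_i). Step sizes h_i = 1, 3; slopes of the chords Δ_i = (y_(i+1) - y_i)/h_i = -8, 7/3.
  1·M_0 + 8·M_1 + 3·M_2 = 6(Δ_1 - Δ_0) = 62
Natural end conditions: M_0 = M_2 = 0.
Solving: M_0 = 0, M_1 = 31/4, M_2 = 0.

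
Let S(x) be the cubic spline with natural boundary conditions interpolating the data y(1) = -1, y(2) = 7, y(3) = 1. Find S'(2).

1

With m_i denoting the second derivative at x_i, h_i = 1, 1, and Δ_i = (y_(i+1) − y_i)/h_i = 8, -6:
  1·m_0 + 4·m_1 + 1·m_2 = 6(Δ_1 - Δ_0) = -84
Natural end conditions: m_0 = m_2 = 0.
Forward elimination and back-substitution give m_0 = 0, m_1 = -21, m_2 = 0.
On [2, 3], S'(x) = b_1 + 2c_1·(x - 2) + 3d_1·(x - 2)² with b_1 = Δ_1 - h_1(2m_1 + m_2)/6 = 1, c_1 = m_1/2 = -21/2, d_1 = (m_2 - m_1)/(6h_1) = 7/2. So S'(2) = 1.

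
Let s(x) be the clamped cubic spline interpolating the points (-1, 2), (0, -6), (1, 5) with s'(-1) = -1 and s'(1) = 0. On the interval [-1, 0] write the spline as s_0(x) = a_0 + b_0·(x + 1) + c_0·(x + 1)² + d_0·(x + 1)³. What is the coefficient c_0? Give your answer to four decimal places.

Put m_i = s'' at the i-th knot. Here h = (1, 1) and Δ = (-8, 11), so the interior equations h_(i-1)·m_(i-1) + 2(h_(i-1)+h_i)·m_i + h_i·m_(i+1) = 6(Δ_i − Δ_(i-1)) read
  1·m_0 + 4·m_1 + 1·m_2 = 6(Δ_1 - Δ_0) = 114
Clamped end conditions give two more equations: 2h_0·m_0 + h_0·m_1 = 6(Δ_0 - s'(-1)) = -42 and h_1·m_1 + 2h_1·m_2 = 6(s'(1) - Δ_1) = -66.
Solving the tridiagonal system: m_0 = -49, m_1 = 56, m_2 = -61.
On [-1, 0], with s_0(x) = a_0 + b_0·(x + 1) + c_0·(x + 1)² + d_0·(x + 1)³: c_0 = m_0/2 = -49/2, d_0 = (m_1 - m_0)/(6h_0) = 35/2, b_0 = Δ_0 - h_0(2m_0 + m_1)/6 = -1.

-24.5000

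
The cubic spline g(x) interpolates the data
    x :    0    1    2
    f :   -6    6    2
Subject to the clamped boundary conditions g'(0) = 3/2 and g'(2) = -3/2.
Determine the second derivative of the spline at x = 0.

Put m_i = g'' at the i-th knot. Here h = (1, 1) and Δ = (12, -4), so the interior equations h_(i-1)·m_(i-1) + 2(h_(i-1)+h_i)·m_i + h_i·m_(i+1) = 6(Δ_i − Δ_(i-1)) read
  1·m_0 + 4·m_1 + 1·m_2 = 6(Δ_1 - Δ_0) = -96
Clamped end conditions give two more equations: 2h_0·m_0 + h_0·m_1 = 6(Δ_0 - g'(0)) = 63 and h_1·m_1 + 2h_1·m_2 = 6(g'(2) - Δ_1) = 15.
Forward elimination and back-substitution give m_0 = 54, m_1 = -45, m_2 = 30.

54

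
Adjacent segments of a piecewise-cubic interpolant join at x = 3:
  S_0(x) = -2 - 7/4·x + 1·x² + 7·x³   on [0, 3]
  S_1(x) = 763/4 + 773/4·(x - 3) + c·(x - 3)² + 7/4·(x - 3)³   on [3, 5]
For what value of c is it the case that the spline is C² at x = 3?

64

S_0''(x) = 2 + 42·x, so S_0''(3) = 128. On the right, S_1''(3) = 2c, so c = 64.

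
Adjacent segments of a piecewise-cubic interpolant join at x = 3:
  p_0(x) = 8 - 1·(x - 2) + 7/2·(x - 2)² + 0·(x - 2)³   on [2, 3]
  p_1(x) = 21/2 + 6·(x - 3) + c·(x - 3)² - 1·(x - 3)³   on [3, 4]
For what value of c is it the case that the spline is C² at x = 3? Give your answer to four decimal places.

3.5000

p_0''(x) = 7 + 0·(x - 2), so p_0''(3) = 7. On the right, p_1''(3) = 2c, so c = 7/2.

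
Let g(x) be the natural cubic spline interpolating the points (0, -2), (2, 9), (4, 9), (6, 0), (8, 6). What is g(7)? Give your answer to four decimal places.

Put σ_i = g'' at the i-th knot. Here h = (2, 2, 2, 2) and Δ = (11/2, 0, -9/2, 3), so the interior equations h_(i-1)·σ_(i-1) + 2(h_(i-1)+h_i)·σ_i + h_i·σ_(i+1) = 6(Δ_i − Δ_(i-1)) read
  2·σ_0 + 8·σ_1 + 2·σ_2 = 6(Δ_1 - Δ_0) = -33
  2·σ_1 + 8·σ_2 + 2·σ_3 = 6(Δ_2 - Δ_1) = -27
  2·σ_2 + 8·σ_3 + 2·σ_4 = 6(Δ_3 - Δ_2) = 45
Natural end conditions: σ_0 = σ_4 = 0.
Solving: σ_0 = 0, σ_1 = -171/56, σ_2 = -30/7, σ_3 = 375/56, σ_4 = 0.
On [6, 8], g(x) = 0 - 41/28·(x - 6) + 375/112·(x - 6)² - 125/224·(x - 6)³.
With (x - 6) = 1: g(7) = 297/224.

1.3259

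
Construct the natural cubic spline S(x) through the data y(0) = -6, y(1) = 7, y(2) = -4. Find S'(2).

Write m_i for S''(x_i). With h_i = 1, 1 and divided differences Δ_i = 13, -11, the continuity of S' gives the tridiagonal system
  1·m_0 + 4·m_1 + 1·m_2 = 6(Δ_1 - Δ_0) = -144
Natural end conditions: m_0 = m_2 = 0.
Forward elimination and back-substitution give m_0 = 0, m_1 = -36, m_2 = 0.
On [1, 2], S'(x) = b_1 + 2c_1·(x - 1) + 3d_1·(x - 1)² with b_1 = Δ_1 - h_1(2m_1 + m_2)/6 = 1, c_1 = m_1/2 = -18, d_1 = (m_2 - m_1)/(6h_1) = 6. So S'(2) = -17.

-17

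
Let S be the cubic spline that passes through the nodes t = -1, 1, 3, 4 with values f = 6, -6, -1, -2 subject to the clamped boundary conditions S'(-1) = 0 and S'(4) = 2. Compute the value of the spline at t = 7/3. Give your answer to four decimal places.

-2.6924

Write m_i for S''(x_i). With h_i = 2, 2, 1 and divided differences Δ_i = -6, 5/2, -1, the continuity of S' gives the tridiagonal system
  2·m_0 + 8·m_1 + 2·m_2 = 6(Δ_1 - Δ_0) = 51
  2·m_1 + 6·m_2 + 1·m_3 = 6(Δ_2 - Δ_1) = -21
Clamped end conditions give two more equations: 2h_0·m_0 + h_0·m_1 = 6(Δ_0 - S'(-1)) = -36 and h_2·m_2 + 2h_2·m_3 = 6(S'(4) - Δ_2) = 18.
Solving: m_0 = -707/46, m_1 = 293/23, m_2 = -232/23, m_3 = 323/23.
On [1, 3], S(t) = -6 - 121/46·(t - 1) + 293/46·(t - 1)² - 175/92·(t - 1)³.
With (t - 1) = 4/3: S(7/3) = -1672/621.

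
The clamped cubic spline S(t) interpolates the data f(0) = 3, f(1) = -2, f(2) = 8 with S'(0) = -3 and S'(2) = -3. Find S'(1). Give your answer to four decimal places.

Let M_i = S''(x_i). Step sizes h_i = 1, 1; slopes of the chords Δ_i = (y_(i+1) - y_i)/h_i = -5, 10.
  1·M_0 + 4·M_1 + 1·M_2 = 6(Δ_1 - Δ_0) = 90
Clamped end conditions give two more equations: 2h_0·M_0 + h_0·M_1 = 6(Δ_0 - S'(0)) = -12 and h_1·M_1 + 2h_1·M_2 = 6(S'(2) - Δ_1) = -78.
Forward elimination and back-substitution give M_0 = -57/2, M_1 = 45, M_2 = -123/2.
On [1, 2], S'(t) = b_1 + 2c_1·(t - 1) + 3d_1·(t - 1)² with b_1 = Δ_1 - h_1(2M_1 + M_2)/6 = 21/4, c_1 = M_1/2 = 45/2, d_1 = (M_2 - M_1)/(6h_1) = -71/4. So S'(1) = 21/4.

5.2500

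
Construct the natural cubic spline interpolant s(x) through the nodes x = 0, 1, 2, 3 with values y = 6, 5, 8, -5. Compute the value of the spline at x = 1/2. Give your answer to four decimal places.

4.7000

Write m_i for s''(x_i). With h_i = 1, 1, 1 and divided differences Δ_i = -1, 3, -13, the continuity of s' gives the tridiagonal system
  1·m_0 + 4·m_1 + 1·m_2 = 6(Δ_1 - Δ_0) = 24
  1·m_1 + 4·m_2 + 1·m_3 = 6(Δ_2 - Δ_1) = -96
Natural end conditions: m_0 = m_3 = 0.
Hence m_0 = 0, m_1 = 64/5, m_2 = -136/5, m_3 = 0.
On [0, 1], s(x) = 6 - 47/15·x + 0·x² + 32/15·x³.
With x = 1/2: s(1/2) = 47/10.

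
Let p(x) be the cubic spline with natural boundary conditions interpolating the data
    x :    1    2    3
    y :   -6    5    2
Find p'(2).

With M_i denoting the second derivative at x_i, h_i = 1, 1, and Δ_i = (y_(i+1) − y_i)/h_i = 11, -3:
  1·M_0 + 4·M_1 + 1·M_2 = 6(Δ_1 - Δ_0) = -84
Natural end conditions: M_0 = M_2 = 0.
Forward elimination and back-substitution give M_0 = 0, M_1 = -21, M_2 = 0.
On [2, 3], p'(x) = b_1 + 2c_1·(x - 2) + 3d_1·(x - 2)² with b_1 = Δ_1 - h_1(2M_1 + M_2)/6 = 4, c_1 = M_1/2 = -21/2, d_1 = (M_2 - M_1)/(6h_1) = 7/2. So p'(2) = 4.

4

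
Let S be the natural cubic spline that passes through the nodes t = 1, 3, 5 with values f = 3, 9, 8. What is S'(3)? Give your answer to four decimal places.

Put M_i = S'' at the i-th knot. Here h = (2, 2) and Δ = (3, -1/2), so the interior equations h_(i-1)·M_(i-1) + 2(h_(i-1)+h_i)·M_i + h_i·M_(i+1) = 6(Δ_i − Δ_(i-1)) read
  2·M_0 + 8·M_1 + 2·M_2 = 6(Δ_1 - Δ_0) = -21
Natural end conditions: M_0 = M_2 = 0.
Solving: M_0 = 0, M_1 = -21/8, M_2 = 0.
On [3, 5], S'(t) = b_1 + 2c_1·(t - 3) + 3d_1·(t - 3)² with b_1 = Δ_1 - h_1(2M_1 + M_2)/6 = 5/4, c_1 = M_1/2 = -21/16, d_1 = (M_2 - M_1)/(6h_1) = 7/32. So S'(3) = 5/4.

1.2500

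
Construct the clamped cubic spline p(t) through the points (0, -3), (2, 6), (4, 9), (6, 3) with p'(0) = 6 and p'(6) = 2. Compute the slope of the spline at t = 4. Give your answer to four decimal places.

-2.5333

With m_i denoting the second derivative at x_i, h_i = 2, 2, 2, and Δ_i = (y_(i+1) − y_i)/h_i = 9/2, 3/2, -3:
  2·m_0 + 8·m_1 + 2·m_2 = 6(Δ_1 - Δ_0) = -18
  2·m_1 + 8·m_2 + 2·m_3 = 6(Δ_2 - Δ_1) = -27
Clamped end conditions give two more equations: 2h_0·m_0 + h_0·m_1 = 6(Δ_0 - p'(0)) = -9 and h_2·m_2 + 2h_2·m_3 = 6(p'(6) - Δ_2) = 30.
Solving the tridiagonal system: m_0 = -32/15, m_1 = -7/30, m_2 = -89/15, m_3 = 157/15.
On [4, 6], p'(t) = b_2 + 2c_2·(t - 4) + 3d_2·(t - 4)² with b_2 = Δ_2 - h_2(2m_2 + m_3)/6 = -38/15, c_2 = m_2/2 = -89/30, d_2 = (m_3 - m_2)/(6h_2) = 41/30. So p'(4) = -38/15.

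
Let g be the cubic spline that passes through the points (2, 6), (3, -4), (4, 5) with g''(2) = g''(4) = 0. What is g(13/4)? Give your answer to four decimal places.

Let M_i = g''(x_i). Step sizes h_i = 1, 1; slopes of the chords Δ_i = (y_(i+1) - y_i)/h_i = -10, 9.
  1·M_0 + 4·M_1 + 1·M_2 = 6(Δ_1 - Δ_0) = 114
Natural end conditions: M_0 = M_2 = 0.
Hence M_0 = 0, M_1 = 57/2, M_2 = 0.
On [3, 4], g(x) = -4 - 1/2·(x - 3) + 57/4·(x - 3)² - 19/4·(x - 3)³.
With (x - 3) = 1/4: g(13/4) = -847/256.

-3.3086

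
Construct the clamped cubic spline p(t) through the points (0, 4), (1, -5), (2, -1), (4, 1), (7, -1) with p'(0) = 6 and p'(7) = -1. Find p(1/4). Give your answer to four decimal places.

Let M_i = p''(x_i). Step sizes h_i = 1, 1, 2, 3; slopes of the chords Δ_i = (y_(i+1) - y_i)/h_i = -9, 4, 1, -2/3.
  1·M_0 + 4·M_1 + 1·M_2 = 6(Δ_1 - Δ_0) = 78
  1·M_1 + 6·M_2 + 2·M_3 = 6(Δ_2 - Δ_1) = -18
  2·M_2 + 10·M_3 + 3·M_4 = 6(Δ_3 - Δ_2) = -10
Clamped end conditions give two more equations: 2h_0·M_0 + h_0·M_1 = 6(Δ_0 - p'(0)) = -90 and h_3·M_3 + 2h_3·M_4 = 6(p'(7) - Δ_3) = -2.
Solving the tridiagonal system: M_0 = -1663/26, M_1 = 493/13, M_2 = -253/26, M_3 = 16/13, M_4 = -37/39.
On [0, 1], p(t) = 4 + 6·t - 1663/52·t² + 883/52·t³.
With t = 1/4: p(1/4) = 12535/3328.

3.7665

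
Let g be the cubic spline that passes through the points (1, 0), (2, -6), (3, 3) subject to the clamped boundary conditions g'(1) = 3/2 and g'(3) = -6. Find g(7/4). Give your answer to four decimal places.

Write M_i for g''(x_i). With h_i = 1, 1 and divided differences Δ_i = -6, 9, the continuity of g' gives the tridiagonal system
  1·M_0 + 4·M_1 + 1·M_2 = 6(Δ_1 - Δ_0) = 90
Clamped end conditions give two more equations: 2h_0·M_0 + h_0·M_1 = 6(Δ_0 - g'(1)) = -45 and h_1·M_1 + 2h_1·M_2 = 6(g'(3) - Δ_1) = -90.
Solving: M_0 = -195/4, M_1 = 105/2, M_2 = -285/4.
On [1, 2], g(t) = 0 + 3/2·(t - 1) - 195/8·(t - 1)² + 135/8·(t - 1)³.
With (t - 1) = 3/4: g(7/4) = -2799/512.

-5.4668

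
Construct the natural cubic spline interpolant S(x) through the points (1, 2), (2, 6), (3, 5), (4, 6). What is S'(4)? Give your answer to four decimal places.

1.8667

Put σ_i = S'' at the i-th knot. Here h = (1, 1, 1) and Δ = (4, -1, 1), so the interior equations h_(i-1)·σ_(i-1) + 2(h_(i-1)+h_i)·σ_i + h_i·σ_(i+1) = 6(Δ_i − Δ_(i-1)) read
  1·σ_0 + 4·σ_1 + 1·σ_2 = 6(Δ_1 - Δ_0) = -30
  1·σ_1 + 4·σ_2 + 1·σ_3 = 6(Δ_2 - Δ_1) = 12
Natural end conditions: σ_0 = σ_3 = 0.
Solving: σ_0 = 0, σ_1 = -44/5, σ_2 = 26/5, σ_3 = 0.
On [3, 4], S'(x) = b_2 + 2c_2·(x - 3) + 3d_2·(x - 3)² with b_2 = Δ_2 - h_2(2σ_2 + σ_3)/6 = -11/15, c_2 = σ_2/2 = 13/5, d_2 = (σ_3 - σ_2)/(6h_2) = -13/15. So S'(4) = 28/15.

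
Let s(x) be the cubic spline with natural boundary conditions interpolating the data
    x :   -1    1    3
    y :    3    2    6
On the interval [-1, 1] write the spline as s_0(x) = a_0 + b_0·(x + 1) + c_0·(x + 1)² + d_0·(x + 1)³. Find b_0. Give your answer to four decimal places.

-1.1250

Write σ_i for s''(x_i). With h_i = 2, 2 and divided differences Δ_i = -1/2, 2, the continuity of s' gives the tridiagonal system
  2·σ_0 + 8·σ_1 + 2·σ_2 = 6(Δ_1 - Δ_0) = 15
Natural end conditions: σ_0 = σ_2 = 0.
Hence σ_0 = 0, σ_1 = 15/8, σ_2 = 0.
On [-1, 1], with s_0(x) = a_0 + b_0·(x + 1) + c_0·(x + 1)² + d_0·(x + 1)³: c_0 = σ_0/2 = 0, d_0 = (σ_1 - σ_0)/(6h_0) = 5/32, b_0 = Δ_0 - h_0(2σ_0 + σ_1)/6 = -9/8.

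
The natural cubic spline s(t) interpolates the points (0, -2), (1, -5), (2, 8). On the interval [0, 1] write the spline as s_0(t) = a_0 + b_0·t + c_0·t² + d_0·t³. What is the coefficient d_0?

Write σ_i for s''(x_i). With h_i = 1, 1 and divided differences Δ_i = -3, 13, the continuity of s' gives the tridiagonal system
  1·σ_0 + 4·σ_1 + 1·σ_2 = 6(Δ_1 - Δ_0) = 96
Natural end conditions: σ_0 = σ_2 = 0.
Hence σ_0 = 0, σ_1 = 24, σ_2 = 0.
On [0, 1], with s_0(t) = a_0 + b_0·t + c_0·t² + d_0·t³: c_0 = σ_0/2 = 0, d_0 = (σ_1 - σ_0)/(6h_0) = 4, b_0 = Δ_0 - h_0(2σ_0 + σ_1)/6 = -7.

4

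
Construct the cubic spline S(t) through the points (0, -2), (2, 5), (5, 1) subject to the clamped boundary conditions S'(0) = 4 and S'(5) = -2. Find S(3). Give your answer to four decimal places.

Let σ_i = S''(x_i). Step sizes h_i = 2, 3; slopes of the chords Δ_i = (y_(i+1) - y_i)/h_i = 7/2, -4/3.
  2·σ_0 + 10·σ_1 + 3·σ_2 = 6(Δ_1 - Δ_0) = -29
Clamped end conditions give two more equations: 2h_0·σ_0 + h_0·σ_1 = 6(Δ_0 - S'(0)) = -3 and h_1·σ_1 + 2h_1·σ_2 = 6(S'(5) - Δ_1) = -4.
Forward elimination and back-substitution give σ_0 = 19/20, σ_1 = -17/5, σ_2 = 31/30.
On [2, 5], S(t) = 5 + 31/20·(t - 2) - 17/10·(t - 2)² + 133/540·(t - 2)³.
With (t - 2) = 1: S(3) = 688/135.

5.0963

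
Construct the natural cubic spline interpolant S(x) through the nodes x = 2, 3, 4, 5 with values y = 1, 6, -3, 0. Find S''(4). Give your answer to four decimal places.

24.8000

Put m_i = S'' at the i-th knot. Here h = (1, 1, 1) and Δ = (5, -9, 3), so the interior equations h_(i-1)·m_(i-1) + 2(h_(i-1)+h_i)·m_i + h_i·m_(i+1) = 6(Δ_i − Δ_(i-1)) read
  1·m_0 + 4·m_1 + 1·m_2 = 6(Δ_1 - Δ_0) = -84
  1·m_1 + 4·m_2 + 1·m_3 = 6(Δ_2 - Δ_1) = 72
Natural end conditions: m_0 = m_3 = 0.
Forward elimination and back-substitution give m_0 = 0, m_1 = -136/5, m_2 = 124/5, m_3 = 0.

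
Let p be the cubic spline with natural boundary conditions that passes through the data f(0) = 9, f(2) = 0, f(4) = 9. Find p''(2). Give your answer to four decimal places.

Write σ_i for p''(x_i). With h_i = 2, 2 and divided differences Δ_i = -9/2, 9/2, the continuity of p' gives the tridiagonal system
  2·σ_0 + 8·σ_1 + 2·σ_2 = 6(Δ_1 - Δ_0) = 54
Natural end conditions: σ_0 = σ_2 = 0.
Hence σ_0 = 0, σ_1 = 27/4, σ_2 = 0.

6.7500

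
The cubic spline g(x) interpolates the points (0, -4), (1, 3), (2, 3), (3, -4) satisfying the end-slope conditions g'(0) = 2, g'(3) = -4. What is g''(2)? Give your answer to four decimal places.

Write σ_i for g''(x_i). With h_i = 1, 1, 1 and divided differences Δ_i = 7, 0, -7, the continuity of g' gives the tridiagonal system
  1·σ_0 + 4·σ_1 + 1·σ_2 = 6(Δ_1 - Δ_0) = -42
  1·σ_1 + 4·σ_2 + 1·σ_3 = 6(Δ_2 - Δ_1) = -42
Clamped end conditions give two more equations: 2h_0·σ_0 + h_0·σ_1 = 6(Δ_0 - g'(0)) = 30 and h_2·σ_2 + 2h_2·σ_3 = 6(g'(3) - Δ_2) = 18.
Solving: σ_0 = 108/5, σ_1 = -66/5, σ_2 = -54/5, σ_3 = 72/5.

-10.8000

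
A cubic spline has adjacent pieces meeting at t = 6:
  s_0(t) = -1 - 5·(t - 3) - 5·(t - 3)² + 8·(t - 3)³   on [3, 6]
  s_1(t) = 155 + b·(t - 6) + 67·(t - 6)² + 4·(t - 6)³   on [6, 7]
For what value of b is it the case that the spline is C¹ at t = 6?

181

s_0'(t) = -5 - 10·(t - 3) + 24·(t - 3)², so s_0'(6) = 181. On the right, s_1'(6) = b, so b = 181.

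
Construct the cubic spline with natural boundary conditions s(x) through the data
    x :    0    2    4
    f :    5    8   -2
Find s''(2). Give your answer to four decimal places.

-4.8750

With m_i denoting the second derivative at x_i, h_i = 2, 2, and Δ_i = (y_(i+1) − y_i)/h_i = 3/2, -5:
  2·m_0 + 8·m_1 + 2·m_2 = 6(Δ_1 - Δ_0) = -39
Natural end conditions: m_0 = m_2 = 0.
Forward elimination and back-substitution give m_0 = 0, m_1 = -39/8, m_2 = 0.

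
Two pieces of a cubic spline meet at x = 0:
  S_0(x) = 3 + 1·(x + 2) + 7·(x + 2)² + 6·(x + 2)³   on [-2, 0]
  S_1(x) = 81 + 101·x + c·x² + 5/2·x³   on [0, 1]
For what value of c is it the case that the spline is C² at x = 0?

43

S_0''(x) = 14 + 36·(x + 2), so S_0''(0) = 86. On the right, S_1''(0) = 2c, so c = 43.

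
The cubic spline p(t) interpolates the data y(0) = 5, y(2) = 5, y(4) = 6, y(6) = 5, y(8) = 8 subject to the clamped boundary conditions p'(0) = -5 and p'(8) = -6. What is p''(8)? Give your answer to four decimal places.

-13.9732

Put σ_i = p'' at the i-th knot. Here h = (2, 2, 2, 2) and Δ = (0, 1/2, -1/2, 3/2), so the interior equations h_(i-1)·σ_(i-1) + 2(h_(i-1)+h_i)·σ_i + h_i·σ_(i+1) = 6(Δ_i − Δ_(i-1)) read
  2·σ_0 + 8·σ_1 + 2·σ_2 = 6(Δ_1 - Δ_0) = 3
  2·σ_1 + 8·σ_2 + 2·σ_3 = 6(Δ_2 - Δ_1) = -6
  2·σ_2 + 8·σ_3 + 2·σ_4 = 6(Δ_3 - Δ_2) = 12
Clamped end conditions give two more equations: 2h_0·σ_0 + h_0·σ_1 = 6(Δ_0 - p'(0)) = 30 and h_3·σ_3 + 2h_3·σ_4 = 6(p'(8) - Δ_3) = -45.
Forward elimination and back-substitution give σ_0 = 907/112, σ_1 = -67/56, σ_2 = -29/16, σ_3 = 305/56, σ_4 = -1565/112.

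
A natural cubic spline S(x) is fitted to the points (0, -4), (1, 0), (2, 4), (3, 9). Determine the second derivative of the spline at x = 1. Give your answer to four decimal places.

-0.4000

With m_i denoting the second derivative at x_i, h_i = 1, 1, 1, and Δ_i = (y_(i+1) − y_i)/h_i = 4, 4, 5:
  1·m_0 + 4·m_1 + 1·m_2 = 6(Δ_1 - Δ_0) = 0
  1·m_1 + 4·m_2 + 1·m_3 = 6(Δ_2 - Δ_1) = 6
Natural end conditions: m_0 = m_3 = 0.
Hence m_0 = 0, m_1 = -2/5, m_2 = 8/5, m_3 = 0.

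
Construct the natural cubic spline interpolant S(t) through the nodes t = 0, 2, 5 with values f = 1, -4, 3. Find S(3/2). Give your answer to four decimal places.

-3.3844

Let M_i = S''(x_i). Step sizes h_i = 2, 3; slopes of the chords Δ_i = (y_(i+1) - y_i)/h_i = -5/2, 7/3.
  2·M_0 + 10·M_1 + 3·M_2 = 6(Δ_1 - Δ_0) = 29
Natural end conditions: M_0 = M_2 = 0.
Forward elimination and back-substitution give M_0 = 0, M_1 = 29/10, M_2 = 0.
On [0, 2], S(t) = 1 - 52/15·t + 0·t² + 29/120·t³.
With t = 3/2: S(3/2) = -1083/320.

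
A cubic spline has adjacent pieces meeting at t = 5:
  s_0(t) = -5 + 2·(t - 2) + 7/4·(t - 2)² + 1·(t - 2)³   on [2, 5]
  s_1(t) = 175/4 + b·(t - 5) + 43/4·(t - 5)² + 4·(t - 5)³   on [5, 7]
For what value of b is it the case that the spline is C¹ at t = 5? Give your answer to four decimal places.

s_0'(t) = 2 + 7/2·(t - 2) + 3·(t - 2)², so s_0'(5) = 79/2. On the right, s_1'(5) = b, so b = 79/2.

39.5000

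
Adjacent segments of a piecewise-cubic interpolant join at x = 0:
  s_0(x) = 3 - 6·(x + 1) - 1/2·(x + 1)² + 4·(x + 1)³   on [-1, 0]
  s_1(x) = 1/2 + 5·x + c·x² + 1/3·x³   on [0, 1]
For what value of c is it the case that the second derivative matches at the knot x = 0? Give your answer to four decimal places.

s_0''(x) = -1 + 24·(x + 1), so s_0''(0) = 23. On the right, s_1''(0) = 2c, so c = 23/2.

11.5000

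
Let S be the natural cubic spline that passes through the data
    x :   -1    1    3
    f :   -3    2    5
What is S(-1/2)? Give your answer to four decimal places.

Write M_i for S''(x_i). With h_i = 2, 2 and divided differences Δ_i = 5/2, 3/2, the continuity of S' gives the tridiagonal system
  2·M_0 + 8·M_1 + 2·M_2 = 6(Δ_1 - Δ_0) = -6
Natural end conditions: M_0 = M_2 = 0.
Solving: M_0 = 0, M_1 = -3/4, M_2 = 0.
On [-1, 1], S(x) = -3 + 11/4·(x + 1) + 0·(x + 1)² - 1/16·(x + 1)³.
With (x + 1) = 1/2: S(-1/2) = -209/128.

-1.6328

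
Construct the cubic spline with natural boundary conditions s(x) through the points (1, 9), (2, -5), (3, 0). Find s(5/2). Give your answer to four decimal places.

-4.2813

Put M_i = s'' at the i-th knot. Here h = (1, 1) and Δ = (-14, 5), so the interior equations h_(i-1)·M_(i-1) + 2(h_(i-1)+h_i)·M_i + h_i·M_(i+1) = 6(Δ_i − Δ_(i-1)) read
  1·M_0 + 4·M_1 + 1·M_2 = 6(Δ_1 - Δ_0) = 114
Natural end conditions: M_0 = M_2 = 0.
Solving: M_0 = 0, M_1 = 57/2, M_2 = 0.
On [2, 3], s(x) = -5 - 9/2·(x - 2) + 57/4·(x - 2)² - 19/4·(x - 2)³.
With (x - 2) = 1/2: s(5/2) = -137/32.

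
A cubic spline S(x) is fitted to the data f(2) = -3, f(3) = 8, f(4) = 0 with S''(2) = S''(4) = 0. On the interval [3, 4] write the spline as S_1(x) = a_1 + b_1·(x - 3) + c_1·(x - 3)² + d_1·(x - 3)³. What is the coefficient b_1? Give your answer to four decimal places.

1.5000

Let m_i = S''(x_i). Step sizes h_i = 1, 1; slopes of the chords Δ_i = (y_(i+1) - y_i)/h_i = 11, -8.
  1·m_0 + 4·m_1 + 1·m_2 = 6(Δ_1 - Δ_0) = -114
Natural end conditions: m_0 = m_2 = 0.
Solving: m_0 = 0, m_1 = -57/2, m_2 = 0.
On [3, 4], with S_1(x) = a_1 + b_1·(x - 3) + c_1·(x - 3)² + d_1·(x - 3)³: c_1 = m_1/2 = -57/4, d_1 = (m_2 - m_1)/(6h_1) = 19/4, b_1 = Δ_1 - h_1(2m_1 + m_2)/6 = 3/2.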